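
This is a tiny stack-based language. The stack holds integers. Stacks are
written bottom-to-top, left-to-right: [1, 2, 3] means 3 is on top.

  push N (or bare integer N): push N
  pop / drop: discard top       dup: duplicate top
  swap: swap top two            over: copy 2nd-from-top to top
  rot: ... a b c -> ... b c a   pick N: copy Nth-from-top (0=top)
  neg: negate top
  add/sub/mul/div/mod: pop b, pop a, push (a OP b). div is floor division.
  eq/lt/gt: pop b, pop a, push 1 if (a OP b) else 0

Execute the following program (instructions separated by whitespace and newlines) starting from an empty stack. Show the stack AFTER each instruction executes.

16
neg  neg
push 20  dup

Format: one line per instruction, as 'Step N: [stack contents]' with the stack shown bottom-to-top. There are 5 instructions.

Step 1: [16]
Step 2: [-16]
Step 3: [16]
Step 4: [16, 20]
Step 5: [16, 20, 20]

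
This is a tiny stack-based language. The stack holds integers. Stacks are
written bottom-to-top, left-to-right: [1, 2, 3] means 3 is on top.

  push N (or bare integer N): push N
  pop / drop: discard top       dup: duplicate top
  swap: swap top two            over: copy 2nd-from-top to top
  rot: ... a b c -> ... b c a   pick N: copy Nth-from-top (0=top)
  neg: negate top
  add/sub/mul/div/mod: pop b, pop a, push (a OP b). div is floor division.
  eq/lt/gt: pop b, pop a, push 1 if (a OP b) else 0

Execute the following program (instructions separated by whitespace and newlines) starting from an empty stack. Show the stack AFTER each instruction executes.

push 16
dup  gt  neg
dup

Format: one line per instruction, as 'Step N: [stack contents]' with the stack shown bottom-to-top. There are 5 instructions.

Step 1: [16]
Step 2: [16, 16]
Step 3: [0]
Step 4: [0]
Step 5: [0, 0]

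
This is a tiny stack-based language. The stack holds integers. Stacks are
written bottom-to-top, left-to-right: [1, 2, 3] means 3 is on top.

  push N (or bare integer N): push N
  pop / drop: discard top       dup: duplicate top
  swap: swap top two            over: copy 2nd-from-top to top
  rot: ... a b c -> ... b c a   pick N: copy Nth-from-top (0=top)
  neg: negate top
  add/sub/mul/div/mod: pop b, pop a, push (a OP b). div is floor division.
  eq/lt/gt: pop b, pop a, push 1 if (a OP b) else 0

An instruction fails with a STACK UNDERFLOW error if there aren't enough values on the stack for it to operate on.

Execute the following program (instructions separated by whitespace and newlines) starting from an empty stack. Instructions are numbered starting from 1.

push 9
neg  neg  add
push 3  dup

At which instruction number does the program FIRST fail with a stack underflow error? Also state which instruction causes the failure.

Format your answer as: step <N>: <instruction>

Answer: step 4: add

Derivation:
Step 1 ('push 9'): stack = [9], depth = 1
Step 2 ('neg'): stack = [-9], depth = 1
Step 3 ('neg'): stack = [9], depth = 1
Step 4 ('add'): needs 2 value(s) but depth is 1 — STACK UNDERFLOW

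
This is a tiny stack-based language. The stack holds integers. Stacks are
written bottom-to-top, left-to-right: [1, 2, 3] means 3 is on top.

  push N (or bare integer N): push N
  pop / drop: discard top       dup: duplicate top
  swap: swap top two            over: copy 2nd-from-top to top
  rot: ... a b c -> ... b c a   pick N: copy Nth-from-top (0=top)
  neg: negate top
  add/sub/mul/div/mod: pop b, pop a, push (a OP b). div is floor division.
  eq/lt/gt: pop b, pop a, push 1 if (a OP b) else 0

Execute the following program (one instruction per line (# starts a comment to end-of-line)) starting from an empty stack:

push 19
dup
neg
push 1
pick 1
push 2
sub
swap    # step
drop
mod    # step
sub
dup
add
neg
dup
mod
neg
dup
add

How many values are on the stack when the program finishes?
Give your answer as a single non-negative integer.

After 'push 19': stack = [19] (depth 1)
After 'dup': stack = [19, 19] (depth 2)
After 'neg': stack = [19, -19] (depth 2)
After 'push 1': stack = [19, -19, 1] (depth 3)
After 'pick 1': stack = [19, -19, 1, -19] (depth 4)
After 'push 2': stack = [19, -19, 1, -19, 2] (depth 5)
After 'sub': stack = [19, -19, 1, -21] (depth 4)
After 'swap': stack = [19, -19, -21, 1] (depth 4)
After 'drop': stack = [19, -19, -21] (depth 3)
After 'mod': stack = [19, -19] (depth 2)
After 'sub': stack = [38] (depth 1)
After 'dup': stack = [38, 38] (depth 2)
After 'add': stack = [76] (depth 1)
After 'neg': stack = [-76] (depth 1)
After 'dup': stack = [-76, -76] (depth 2)
After 'mod': stack = [0] (depth 1)
After 'neg': stack = [0] (depth 1)
After 'dup': stack = [0, 0] (depth 2)
After 'add': stack = [0] (depth 1)

Answer: 1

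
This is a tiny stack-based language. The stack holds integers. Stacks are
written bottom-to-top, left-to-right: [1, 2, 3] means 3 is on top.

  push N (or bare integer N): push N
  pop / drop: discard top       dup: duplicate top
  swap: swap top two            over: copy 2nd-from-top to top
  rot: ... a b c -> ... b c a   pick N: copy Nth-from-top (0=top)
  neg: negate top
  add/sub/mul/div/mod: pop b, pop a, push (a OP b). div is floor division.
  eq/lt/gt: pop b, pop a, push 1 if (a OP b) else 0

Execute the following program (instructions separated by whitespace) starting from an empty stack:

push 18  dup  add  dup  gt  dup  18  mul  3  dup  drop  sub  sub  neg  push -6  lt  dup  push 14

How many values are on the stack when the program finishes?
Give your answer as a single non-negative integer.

After 'push 18': stack = [18] (depth 1)
After 'dup': stack = [18, 18] (depth 2)
After 'add': stack = [36] (depth 1)
After 'dup': stack = [36, 36] (depth 2)
After 'gt': stack = [0] (depth 1)
After 'dup': stack = [0, 0] (depth 2)
After 'push 18': stack = [0, 0, 18] (depth 3)
After 'mul': stack = [0, 0] (depth 2)
After 'push 3': stack = [0, 0, 3] (depth 3)
After 'dup': stack = [0, 0, 3, 3] (depth 4)
After 'drop': stack = [0, 0, 3] (depth 3)
After 'sub': stack = [0, -3] (depth 2)
After 'sub': stack = [3] (depth 1)
After 'neg': stack = [-3] (depth 1)
After 'push -6': stack = [-3, -6] (depth 2)
After 'lt': stack = [0] (depth 1)
After 'dup': stack = [0, 0] (depth 2)
After 'push 14': stack = [0, 0, 14] (depth 3)

Answer: 3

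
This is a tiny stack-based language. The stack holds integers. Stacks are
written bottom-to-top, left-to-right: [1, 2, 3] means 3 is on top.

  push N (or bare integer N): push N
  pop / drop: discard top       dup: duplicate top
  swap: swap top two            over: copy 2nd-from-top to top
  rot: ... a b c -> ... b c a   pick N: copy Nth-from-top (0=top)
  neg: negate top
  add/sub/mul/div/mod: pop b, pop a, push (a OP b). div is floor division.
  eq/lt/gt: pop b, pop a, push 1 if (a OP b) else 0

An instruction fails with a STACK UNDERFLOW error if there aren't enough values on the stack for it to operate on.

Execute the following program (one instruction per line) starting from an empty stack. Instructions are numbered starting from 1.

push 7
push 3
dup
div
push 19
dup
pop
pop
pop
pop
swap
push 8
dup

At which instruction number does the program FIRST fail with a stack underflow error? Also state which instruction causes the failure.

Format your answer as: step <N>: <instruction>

Answer: step 11: swap

Derivation:
Step 1 ('push 7'): stack = [7], depth = 1
Step 2 ('push 3'): stack = [7, 3], depth = 2
Step 3 ('dup'): stack = [7, 3, 3], depth = 3
Step 4 ('div'): stack = [7, 1], depth = 2
Step 5 ('push 19'): stack = [7, 1, 19], depth = 3
Step 6 ('dup'): stack = [7, 1, 19, 19], depth = 4
Step 7 ('pop'): stack = [7, 1, 19], depth = 3
Step 8 ('pop'): stack = [7, 1], depth = 2
Step 9 ('pop'): stack = [7], depth = 1
Step 10 ('pop'): stack = [], depth = 0
Step 11 ('swap'): needs 2 value(s) but depth is 0 — STACK UNDERFLOW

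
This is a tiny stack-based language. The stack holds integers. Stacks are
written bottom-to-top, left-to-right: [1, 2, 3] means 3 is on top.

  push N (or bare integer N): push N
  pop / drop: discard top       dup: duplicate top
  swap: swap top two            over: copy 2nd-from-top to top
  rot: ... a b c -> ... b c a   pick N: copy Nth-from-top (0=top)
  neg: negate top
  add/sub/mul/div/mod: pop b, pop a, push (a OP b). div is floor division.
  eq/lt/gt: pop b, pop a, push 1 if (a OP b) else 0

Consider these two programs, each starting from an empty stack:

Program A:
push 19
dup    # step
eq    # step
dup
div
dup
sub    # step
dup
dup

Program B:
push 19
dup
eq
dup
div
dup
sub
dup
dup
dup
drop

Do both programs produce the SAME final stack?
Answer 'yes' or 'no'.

Answer: yes

Derivation:
Program A trace:
  After 'push 19': [19]
  After 'dup': [19, 19]
  After 'eq': [1]
  After 'dup': [1, 1]
  After 'div': [1]
  After 'dup': [1, 1]
  After 'sub': [0]
  After 'dup': [0, 0]
  After 'dup': [0, 0, 0]
Program A final stack: [0, 0, 0]

Program B trace:
  After 'push 19': [19]
  After 'dup': [19, 19]
  After 'eq': [1]
  After 'dup': [1, 1]
  After 'div': [1]
  After 'dup': [1, 1]
  After 'sub': [0]
  After 'dup': [0, 0]
  After 'dup': [0, 0, 0]
  After 'dup': [0, 0, 0, 0]
  After 'drop': [0, 0, 0]
Program B final stack: [0, 0, 0]
Same: yes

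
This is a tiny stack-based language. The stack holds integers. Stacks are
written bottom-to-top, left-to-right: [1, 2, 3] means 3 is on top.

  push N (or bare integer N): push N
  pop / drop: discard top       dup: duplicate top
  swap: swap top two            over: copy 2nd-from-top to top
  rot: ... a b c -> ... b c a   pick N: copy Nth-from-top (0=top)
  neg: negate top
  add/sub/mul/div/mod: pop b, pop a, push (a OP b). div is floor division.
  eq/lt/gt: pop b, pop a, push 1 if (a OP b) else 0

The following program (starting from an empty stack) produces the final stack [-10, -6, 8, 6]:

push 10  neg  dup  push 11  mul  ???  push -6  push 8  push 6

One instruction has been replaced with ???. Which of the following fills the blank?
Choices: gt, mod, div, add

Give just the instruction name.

Stack before ???: [-10, -110]
Stack after ???:  [-10]
Checking each choice:
  gt: produces [1, -6, 8, 6]
  mod: MATCH
  div: produces [0, -6, 8, 6]
  add: produces [-120, -6, 8, 6]


Answer: mod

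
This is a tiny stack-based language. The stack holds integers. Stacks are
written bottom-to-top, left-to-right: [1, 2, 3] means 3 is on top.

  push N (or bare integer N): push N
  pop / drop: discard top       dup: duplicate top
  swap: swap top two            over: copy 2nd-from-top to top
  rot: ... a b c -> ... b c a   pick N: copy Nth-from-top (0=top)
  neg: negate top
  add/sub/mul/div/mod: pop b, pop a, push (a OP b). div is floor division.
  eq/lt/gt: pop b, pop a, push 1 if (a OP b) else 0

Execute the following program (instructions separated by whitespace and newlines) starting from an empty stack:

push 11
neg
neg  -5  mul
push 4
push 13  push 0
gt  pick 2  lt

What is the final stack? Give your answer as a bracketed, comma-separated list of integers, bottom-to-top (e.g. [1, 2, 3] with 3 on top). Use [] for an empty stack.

Answer: [-55, 4, 0]

Derivation:
After 'push 11': [11]
After 'neg': [-11]
After 'neg': [11]
After 'push -5': [11, -5]
After 'mul': [-55]
After 'push 4': [-55, 4]
After 'push 13': [-55, 4, 13]
After 'push 0': [-55, 4, 13, 0]
After 'gt': [-55, 4, 1]
After 'pick 2': [-55, 4, 1, -55]
After 'lt': [-55, 4, 0]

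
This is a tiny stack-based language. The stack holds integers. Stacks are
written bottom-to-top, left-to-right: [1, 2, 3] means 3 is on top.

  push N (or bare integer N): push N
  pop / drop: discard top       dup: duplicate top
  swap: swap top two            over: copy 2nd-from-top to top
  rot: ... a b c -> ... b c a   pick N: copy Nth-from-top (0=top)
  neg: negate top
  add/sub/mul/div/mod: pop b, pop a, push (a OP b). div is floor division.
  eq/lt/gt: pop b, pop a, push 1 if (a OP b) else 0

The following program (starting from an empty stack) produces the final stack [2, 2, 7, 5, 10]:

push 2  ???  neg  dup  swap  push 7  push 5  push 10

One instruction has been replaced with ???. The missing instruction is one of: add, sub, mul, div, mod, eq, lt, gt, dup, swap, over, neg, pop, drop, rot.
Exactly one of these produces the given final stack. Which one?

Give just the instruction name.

Stack before ???: [2]
Stack after ???:  [-2]
The instruction that transforms [2] -> [-2] is: neg

Answer: neg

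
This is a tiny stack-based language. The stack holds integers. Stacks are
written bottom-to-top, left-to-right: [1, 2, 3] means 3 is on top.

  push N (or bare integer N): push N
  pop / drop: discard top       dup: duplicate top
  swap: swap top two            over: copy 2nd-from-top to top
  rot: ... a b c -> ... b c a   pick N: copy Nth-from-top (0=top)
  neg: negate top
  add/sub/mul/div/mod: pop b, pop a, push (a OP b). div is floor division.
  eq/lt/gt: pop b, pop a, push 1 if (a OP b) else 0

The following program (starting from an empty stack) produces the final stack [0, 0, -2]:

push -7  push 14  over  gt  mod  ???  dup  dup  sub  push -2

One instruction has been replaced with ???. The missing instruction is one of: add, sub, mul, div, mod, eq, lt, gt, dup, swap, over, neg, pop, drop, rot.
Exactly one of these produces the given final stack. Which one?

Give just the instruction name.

Answer: neg

Derivation:
Stack before ???: [0]
Stack after ???:  [0]
The instruction that transforms [0] -> [0] is: neg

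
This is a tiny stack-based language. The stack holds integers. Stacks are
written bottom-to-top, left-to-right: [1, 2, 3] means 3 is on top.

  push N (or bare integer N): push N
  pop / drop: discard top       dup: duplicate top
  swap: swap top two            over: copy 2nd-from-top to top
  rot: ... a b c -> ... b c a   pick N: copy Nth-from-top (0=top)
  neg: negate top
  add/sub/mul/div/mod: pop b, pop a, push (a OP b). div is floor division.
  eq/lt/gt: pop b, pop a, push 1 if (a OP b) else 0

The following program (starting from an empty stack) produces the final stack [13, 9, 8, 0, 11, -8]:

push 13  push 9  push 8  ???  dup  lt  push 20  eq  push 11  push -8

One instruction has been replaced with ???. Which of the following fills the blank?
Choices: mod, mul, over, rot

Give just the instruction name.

Answer: over

Derivation:
Stack before ???: [13, 9, 8]
Stack after ???:  [13, 9, 8, 9]
Checking each choice:
  mod: produces [13, 0, 11, -8]
  mul: produces [13, 0, 11, -8]
  over: MATCH
  rot: produces [9, 8, 0, 11, -8]


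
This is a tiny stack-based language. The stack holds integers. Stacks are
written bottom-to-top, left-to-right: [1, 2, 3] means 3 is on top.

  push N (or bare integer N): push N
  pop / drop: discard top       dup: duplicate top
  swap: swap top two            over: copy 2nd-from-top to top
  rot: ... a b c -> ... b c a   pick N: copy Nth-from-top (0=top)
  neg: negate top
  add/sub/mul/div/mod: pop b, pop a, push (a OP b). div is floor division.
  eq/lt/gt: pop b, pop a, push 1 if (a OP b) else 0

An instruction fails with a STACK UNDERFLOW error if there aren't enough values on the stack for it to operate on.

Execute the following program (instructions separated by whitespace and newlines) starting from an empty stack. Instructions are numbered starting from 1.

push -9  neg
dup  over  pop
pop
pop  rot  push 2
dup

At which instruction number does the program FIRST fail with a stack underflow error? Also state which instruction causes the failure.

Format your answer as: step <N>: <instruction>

Answer: step 8: rot

Derivation:
Step 1 ('push -9'): stack = [-9], depth = 1
Step 2 ('neg'): stack = [9], depth = 1
Step 3 ('dup'): stack = [9, 9], depth = 2
Step 4 ('over'): stack = [9, 9, 9], depth = 3
Step 5 ('pop'): stack = [9, 9], depth = 2
Step 6 ('pop'): stack = [9], depth = 1
Step 7 ('pop'): stack = [], depth = 0
Step 8 ('rot'): needs 3 value(s) but depth is 0 — STACK UNDERFLOW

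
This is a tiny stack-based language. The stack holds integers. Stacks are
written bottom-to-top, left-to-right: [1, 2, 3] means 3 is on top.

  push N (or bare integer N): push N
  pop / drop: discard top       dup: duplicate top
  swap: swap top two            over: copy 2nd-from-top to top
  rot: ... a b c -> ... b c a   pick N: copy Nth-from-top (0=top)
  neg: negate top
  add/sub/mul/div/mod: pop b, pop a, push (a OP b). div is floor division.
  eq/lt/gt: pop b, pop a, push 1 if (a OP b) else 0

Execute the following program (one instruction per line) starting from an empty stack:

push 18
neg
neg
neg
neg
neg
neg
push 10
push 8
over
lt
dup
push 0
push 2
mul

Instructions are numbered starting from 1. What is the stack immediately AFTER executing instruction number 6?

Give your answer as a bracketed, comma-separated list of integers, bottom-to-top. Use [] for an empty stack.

Answer: [-18]

Derivation:
Step 1 ('push 18'): [18]
Step 2 ('neg'): [-18]
Step 3 ('neg'): [18]
Step 4 ('neg'): [-18]
Step 5 ('neg'): [18]
Step 6 ('neg'): [-18]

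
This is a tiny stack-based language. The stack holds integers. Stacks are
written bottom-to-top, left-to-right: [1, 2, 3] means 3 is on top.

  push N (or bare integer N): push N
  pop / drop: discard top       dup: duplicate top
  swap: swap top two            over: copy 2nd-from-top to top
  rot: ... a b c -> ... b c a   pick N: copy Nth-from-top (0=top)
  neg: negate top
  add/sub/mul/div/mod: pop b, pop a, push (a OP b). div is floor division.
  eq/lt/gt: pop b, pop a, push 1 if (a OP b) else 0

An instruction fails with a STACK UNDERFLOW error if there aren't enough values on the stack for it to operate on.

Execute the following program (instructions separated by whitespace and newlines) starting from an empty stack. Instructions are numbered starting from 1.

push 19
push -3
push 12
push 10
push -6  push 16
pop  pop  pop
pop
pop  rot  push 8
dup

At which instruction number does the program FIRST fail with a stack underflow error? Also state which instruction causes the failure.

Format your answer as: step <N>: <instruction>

Step 1 ('push 19'): stack = [19], depth = 1
Step 2 ('push -3'): stack = [19, -3], depth = 2
Step 3 ('push 12'): stack = [19, -3, 12], depth = 3
Step 4 ('push 10'): stack = [19, -3, 12, 10], depth = 4
Step 5 ('push -6'): stack = [19, -3, 12, 10, -6], depth = 5
Step 6 ('push 16'): stack = [19, -3, 12, 10, -6, 16], depth = 6
Step 7 ('pop'): stack = [19, -3, 12, 10, -6], depth = 5
Step 8 ('pop'): stack = [19, -3, 12, 10], depth = 4
Step 9 ('pop'): stack = [19, -3, 12], depth = 3
Step 10 ('pop'): stack = [19, -3], depth = 2
Step 11 ('pop'): stack = [19], depth = 1
Step 12 ('rot'): needs 3 value(s) but depth is 1 — STACK UNDERFLOW

Answer: step 12: rot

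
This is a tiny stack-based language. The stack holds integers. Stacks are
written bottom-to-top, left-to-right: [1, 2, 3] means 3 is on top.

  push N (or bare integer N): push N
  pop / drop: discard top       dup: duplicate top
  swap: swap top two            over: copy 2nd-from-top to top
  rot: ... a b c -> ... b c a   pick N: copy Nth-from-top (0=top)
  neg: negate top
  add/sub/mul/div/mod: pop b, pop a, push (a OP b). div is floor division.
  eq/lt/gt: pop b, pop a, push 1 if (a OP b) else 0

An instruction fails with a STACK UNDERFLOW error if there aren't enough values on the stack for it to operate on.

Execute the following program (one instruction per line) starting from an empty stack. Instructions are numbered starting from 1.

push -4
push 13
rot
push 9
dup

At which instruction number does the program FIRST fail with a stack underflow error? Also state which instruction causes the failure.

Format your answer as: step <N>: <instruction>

Step 1 ('push -4'): stack = [-4], depth = 1
Step 2 ('push 13'): stack = [-4, 13], depth = 2
Step 3 ('rot'): needs 3 value(s) but depth is 2 — STACK UNDERFLOW

Answer: step 3: rot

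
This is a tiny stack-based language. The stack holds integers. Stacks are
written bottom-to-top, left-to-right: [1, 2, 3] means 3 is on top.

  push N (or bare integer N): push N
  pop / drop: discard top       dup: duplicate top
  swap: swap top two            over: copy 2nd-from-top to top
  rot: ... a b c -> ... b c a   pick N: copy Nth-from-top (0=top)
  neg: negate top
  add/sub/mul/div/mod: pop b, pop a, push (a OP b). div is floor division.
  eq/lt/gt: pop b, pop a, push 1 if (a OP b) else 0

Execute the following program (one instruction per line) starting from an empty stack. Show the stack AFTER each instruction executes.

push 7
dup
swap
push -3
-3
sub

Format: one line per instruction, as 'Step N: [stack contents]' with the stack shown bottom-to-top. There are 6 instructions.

Step 1: [7]
Step 2: [7, 7]
Step 3: [7, 7]
Step 4: [7, 7, -3]
Step 5: [7, 7, -3, -3]
Step 6: [7, 7, 0]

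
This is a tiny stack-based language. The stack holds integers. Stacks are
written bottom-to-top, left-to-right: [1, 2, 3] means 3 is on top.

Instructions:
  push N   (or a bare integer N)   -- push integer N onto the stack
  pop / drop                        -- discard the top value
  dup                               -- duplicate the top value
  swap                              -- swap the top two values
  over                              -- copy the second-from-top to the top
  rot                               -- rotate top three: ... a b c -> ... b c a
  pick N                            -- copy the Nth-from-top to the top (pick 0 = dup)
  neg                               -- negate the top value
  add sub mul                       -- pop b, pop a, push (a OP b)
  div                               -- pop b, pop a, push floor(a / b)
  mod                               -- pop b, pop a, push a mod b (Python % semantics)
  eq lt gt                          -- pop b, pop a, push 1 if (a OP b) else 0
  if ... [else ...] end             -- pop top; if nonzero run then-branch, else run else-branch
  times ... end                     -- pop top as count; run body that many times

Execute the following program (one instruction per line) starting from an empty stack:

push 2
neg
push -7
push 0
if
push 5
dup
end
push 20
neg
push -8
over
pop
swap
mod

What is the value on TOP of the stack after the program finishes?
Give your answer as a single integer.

After 'push 2': [2]
After 'neg': [-2]
After 'push -7': [-2, -7]
After 'push 0': [-2, -7, 0]
After 'if': [-2, -7]
After 'push 20': [-2, -7, 20]
After 'neg': [-2, -7, -20]
After 'push -8': [-2, -7, -20, -8]
After 'over': [-2, -7, -20, -8, -20]
After 'pop': [-2, -7, -20, -8]
After 'swap': [-2, -7, -8, -20]
After 'mod': [-2, -7, -8]

Answer: -8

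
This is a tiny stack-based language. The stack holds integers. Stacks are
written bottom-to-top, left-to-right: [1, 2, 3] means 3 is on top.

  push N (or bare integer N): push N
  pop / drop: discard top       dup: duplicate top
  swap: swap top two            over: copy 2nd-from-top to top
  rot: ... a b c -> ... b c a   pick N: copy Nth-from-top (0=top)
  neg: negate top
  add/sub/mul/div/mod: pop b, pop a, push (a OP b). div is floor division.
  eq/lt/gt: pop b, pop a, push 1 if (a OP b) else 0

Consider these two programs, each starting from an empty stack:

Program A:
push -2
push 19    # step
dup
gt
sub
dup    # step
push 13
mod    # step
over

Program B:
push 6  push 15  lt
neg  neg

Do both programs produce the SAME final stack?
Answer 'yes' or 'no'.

Answer: no

Derivation:
Program A trace:
  After 'push -2': [-2]
  After 'push 19': [-2, 19]
  After 'dup': [-2, 19, 19]
  After 'gt': [-2, 0]
  After 'sub': [-2]
  After 'dup': [-2, -2]
  After 'push 13': [-2, -2, 13]
  After 'mod': [-2, 11]
  After 'over': [-2, 11, -2]
Program A final stack: [-2, 11, -2]

Program B trace:
  After 'push 6': [6]
  After 'push 15': [6, 15]
  After 'lt': [1]
  After 'neg': [-1]
  After 'neg': [1]
Program B final stack: [1]
Same: no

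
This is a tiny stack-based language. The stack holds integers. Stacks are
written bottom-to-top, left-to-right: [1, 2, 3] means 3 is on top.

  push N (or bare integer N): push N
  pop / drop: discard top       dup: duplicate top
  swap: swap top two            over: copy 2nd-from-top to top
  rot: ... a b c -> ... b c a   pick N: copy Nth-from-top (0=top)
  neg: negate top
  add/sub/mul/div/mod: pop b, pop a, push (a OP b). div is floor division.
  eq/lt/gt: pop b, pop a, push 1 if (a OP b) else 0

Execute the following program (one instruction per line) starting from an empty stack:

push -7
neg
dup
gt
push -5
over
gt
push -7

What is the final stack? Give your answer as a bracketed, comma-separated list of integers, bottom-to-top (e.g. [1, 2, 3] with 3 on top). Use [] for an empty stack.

After 'push -7': [-7]
After 'neg': [7]
After 'dup': [7, 7]
After 'gt': [0]
After 'push -5': [0, -5]
After 'over': [0, -5, 0]
After 'gt': [0, 0]
After 'push -7': [0, 0, -7]

Answer: [0, 0, -7]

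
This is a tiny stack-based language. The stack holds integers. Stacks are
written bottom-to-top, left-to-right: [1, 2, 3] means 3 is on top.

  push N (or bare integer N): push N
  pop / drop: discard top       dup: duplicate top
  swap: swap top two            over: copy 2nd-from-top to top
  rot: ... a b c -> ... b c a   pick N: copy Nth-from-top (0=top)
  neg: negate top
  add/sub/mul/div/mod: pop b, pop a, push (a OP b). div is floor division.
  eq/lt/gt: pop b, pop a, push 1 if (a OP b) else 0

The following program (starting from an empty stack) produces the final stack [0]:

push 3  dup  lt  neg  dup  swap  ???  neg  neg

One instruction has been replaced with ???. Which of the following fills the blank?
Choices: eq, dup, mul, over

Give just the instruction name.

Stack before ???: [0, 0]
Stack after ???:  [0]
Checking each choice:
  eq: produces [1]
  dup: produces [0, 0, 0]
  mul: MATCH
  over: produces [0, 0, 0]


Answer: mul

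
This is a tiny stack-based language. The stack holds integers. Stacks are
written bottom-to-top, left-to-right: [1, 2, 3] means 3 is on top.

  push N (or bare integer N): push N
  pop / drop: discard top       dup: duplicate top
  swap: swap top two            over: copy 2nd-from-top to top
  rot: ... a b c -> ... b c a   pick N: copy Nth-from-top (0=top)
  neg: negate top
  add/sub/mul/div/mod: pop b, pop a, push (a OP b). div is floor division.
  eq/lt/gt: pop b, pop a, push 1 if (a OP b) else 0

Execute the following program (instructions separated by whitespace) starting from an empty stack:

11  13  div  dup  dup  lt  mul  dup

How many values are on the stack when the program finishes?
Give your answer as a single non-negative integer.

Answer: 2

Derivation:
After 'push 11': stack = [11] (depth 1)
After 'push 13': stack = [11, 13] (depth 2)
After 'div': stack = [0] (depth 1)
After 'dup': stack = [0, 0] (depth 2)
After 'dup': stack = [0, 0, 0] (depth 3)
After 'lt': stack = [0, 0] (depth 2)
After 'mul': stack = [0] (depth 1)
After 'dup': stack = [0, 0] (depth 2)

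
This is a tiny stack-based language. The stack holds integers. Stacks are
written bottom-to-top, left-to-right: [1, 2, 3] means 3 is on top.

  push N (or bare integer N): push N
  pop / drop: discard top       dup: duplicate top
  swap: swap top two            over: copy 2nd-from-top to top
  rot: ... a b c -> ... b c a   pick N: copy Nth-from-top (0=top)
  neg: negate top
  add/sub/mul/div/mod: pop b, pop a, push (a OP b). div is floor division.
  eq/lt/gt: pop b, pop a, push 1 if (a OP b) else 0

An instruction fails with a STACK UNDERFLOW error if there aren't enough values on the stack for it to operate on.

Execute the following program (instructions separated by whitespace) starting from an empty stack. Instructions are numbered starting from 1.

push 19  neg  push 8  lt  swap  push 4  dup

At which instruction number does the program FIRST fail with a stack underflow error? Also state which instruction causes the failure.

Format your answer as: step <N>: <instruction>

Step 1 ('push 19'): stack = [19], depth = 1
Step 2 ('neg'): stack = [-19], depth = 1
Step 3 ('push 8'): stack = [-19, 8], depth = 2
Step 4 ('lt'): stack = [1], depth = 1
Step 5 ('swap'): needs 2 value(s) but depth is 1 — STACK UNDERFLOW

Answer: step 5: swap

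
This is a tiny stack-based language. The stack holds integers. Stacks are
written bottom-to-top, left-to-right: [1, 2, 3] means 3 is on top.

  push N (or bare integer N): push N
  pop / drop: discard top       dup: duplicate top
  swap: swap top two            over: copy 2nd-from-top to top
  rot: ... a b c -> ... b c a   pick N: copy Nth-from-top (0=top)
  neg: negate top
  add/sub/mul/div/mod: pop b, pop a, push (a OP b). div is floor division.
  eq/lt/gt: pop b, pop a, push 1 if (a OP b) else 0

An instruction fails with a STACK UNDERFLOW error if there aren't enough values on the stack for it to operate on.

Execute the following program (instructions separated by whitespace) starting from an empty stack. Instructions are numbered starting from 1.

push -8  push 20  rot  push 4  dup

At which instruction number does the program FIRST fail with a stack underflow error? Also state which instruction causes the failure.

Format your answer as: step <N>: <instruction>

Answer: step 3: rot

Derivation:
Step 1 ('push -8'): stack = [-8], depth = 1
Step 2 ('push 20'): stack = [-8, 20], depth = 2
Step 3 ('rot'): needs 3 value(s) but depth is 2 — STACK UNDERFLOW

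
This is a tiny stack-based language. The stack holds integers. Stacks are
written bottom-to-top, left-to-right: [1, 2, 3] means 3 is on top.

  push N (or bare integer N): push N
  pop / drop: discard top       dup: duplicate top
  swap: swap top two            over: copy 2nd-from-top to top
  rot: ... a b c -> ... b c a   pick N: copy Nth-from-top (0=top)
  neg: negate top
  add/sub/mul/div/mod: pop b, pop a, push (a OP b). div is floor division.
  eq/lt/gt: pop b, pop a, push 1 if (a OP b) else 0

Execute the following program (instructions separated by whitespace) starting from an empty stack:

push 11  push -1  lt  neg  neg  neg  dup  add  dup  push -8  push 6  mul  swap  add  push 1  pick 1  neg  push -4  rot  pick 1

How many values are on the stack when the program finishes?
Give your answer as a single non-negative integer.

Answer: 6

Derivation:
After 'push 11': stack = [11] (depth 1)
After 'push -1': stack = [11, -1] (depth 2)
After 'lt': stack = [0] (depth 1)
After 'neg': stack = [0] (depth 1)
After 'neg': stack = [0] (depth 1)
After 'neg': stack = [0] (depth 1)
After 'dup': stack = [0, 0] (depth 2)
After 'add': stack = [0] (depth 1)
After 'dup': stack = [0, 0] (depth 2)
After 'push -8': stack = [0, 0, -8] (depth 3)
After 'push 6': stack = [0, 0, -8, 6] (depth 4)
After 'mul': stack = [0, 0, -48] (depth 3)
After 'swap': stack = [0, -48, 0] (depth 3)
After 'add': stack = [0, -48] (depth 2)
After 'push 1': stack = [0, -48, 1] (depth 3)
After 'pick 1': stack = [0, -48, 1, -48] (depth 4)
After 'neg': stack = [0, -48, 1, 48] (depth 4)
After 'push -4': stack = [0, -48, 1, 48, -4] (depth 5)
After 'rot': stack = [0, -48, 48, -4, 1] (depth 5)
After 'pick 1': stack = [0, -48, 48, -4, 1, -4] (depth 6)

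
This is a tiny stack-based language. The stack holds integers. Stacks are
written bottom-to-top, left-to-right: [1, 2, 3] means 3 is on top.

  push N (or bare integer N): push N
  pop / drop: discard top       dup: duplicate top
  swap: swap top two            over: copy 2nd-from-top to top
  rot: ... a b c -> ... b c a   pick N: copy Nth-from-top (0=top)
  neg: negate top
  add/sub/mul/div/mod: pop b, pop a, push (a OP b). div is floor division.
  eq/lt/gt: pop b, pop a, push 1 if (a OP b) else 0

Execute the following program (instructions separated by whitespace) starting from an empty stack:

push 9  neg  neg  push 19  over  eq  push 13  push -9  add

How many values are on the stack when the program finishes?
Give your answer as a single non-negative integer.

After 'push 9': stack = [9] (depth 1)
After 'neg': stack = [-9] (depth 1)
After 'neg': stack = [9] (depth 1)
After 'push 19': stack = [9, 19] (depth 2)
After 'over': stack = [9, 19, 9] (depth 3)
After 'eq': stack = [9, 0] (depth 2)
After 'push 13': stack = [9, 0, 13] (depth 3)
After 'push -9': stack = [9, 0, 13, -9] (depth 4)
After 'add': stack = [9, 0, 4] (depth 3)

Answer: 3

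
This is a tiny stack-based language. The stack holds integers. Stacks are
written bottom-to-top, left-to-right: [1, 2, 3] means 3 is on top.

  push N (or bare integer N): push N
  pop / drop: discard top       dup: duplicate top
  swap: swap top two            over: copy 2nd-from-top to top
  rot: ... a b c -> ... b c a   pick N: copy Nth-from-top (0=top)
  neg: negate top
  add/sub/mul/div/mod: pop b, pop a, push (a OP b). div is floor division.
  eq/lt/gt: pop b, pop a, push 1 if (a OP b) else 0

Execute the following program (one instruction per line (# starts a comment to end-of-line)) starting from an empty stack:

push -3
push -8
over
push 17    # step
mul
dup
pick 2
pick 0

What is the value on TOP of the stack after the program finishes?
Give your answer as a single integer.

After 'push -3': [-3]
After 'push -8': [-3, -8]
After 'over': [-3, -8, -3]
After 'push 17': [-3, -8, -3, 17]
After 'mul': [-3, -8, -51]
After 'dup': [-3, -8, -51, -51]
After 'pick 2': [-3, -8, -51, -51, -8]
After 'pick 0': [-3, -8, -51, -51, -8, -8]

Answer: -8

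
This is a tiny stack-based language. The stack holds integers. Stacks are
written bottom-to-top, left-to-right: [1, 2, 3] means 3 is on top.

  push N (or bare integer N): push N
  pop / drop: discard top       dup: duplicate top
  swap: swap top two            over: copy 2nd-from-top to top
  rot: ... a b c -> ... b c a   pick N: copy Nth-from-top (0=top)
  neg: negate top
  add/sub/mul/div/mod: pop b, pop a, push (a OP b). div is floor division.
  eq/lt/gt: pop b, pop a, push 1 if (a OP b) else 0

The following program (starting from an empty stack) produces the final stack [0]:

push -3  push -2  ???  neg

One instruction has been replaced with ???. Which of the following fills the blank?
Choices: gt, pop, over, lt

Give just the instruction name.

Answer: gt

Derivation:
Stack before ???: [-3, -2]
Stack after ???:  [0]
Checking each choice:
  gt: MATCH
  pop: produces [3]
  over: produces [-3, -2, 3]
  lt: produces [-1]


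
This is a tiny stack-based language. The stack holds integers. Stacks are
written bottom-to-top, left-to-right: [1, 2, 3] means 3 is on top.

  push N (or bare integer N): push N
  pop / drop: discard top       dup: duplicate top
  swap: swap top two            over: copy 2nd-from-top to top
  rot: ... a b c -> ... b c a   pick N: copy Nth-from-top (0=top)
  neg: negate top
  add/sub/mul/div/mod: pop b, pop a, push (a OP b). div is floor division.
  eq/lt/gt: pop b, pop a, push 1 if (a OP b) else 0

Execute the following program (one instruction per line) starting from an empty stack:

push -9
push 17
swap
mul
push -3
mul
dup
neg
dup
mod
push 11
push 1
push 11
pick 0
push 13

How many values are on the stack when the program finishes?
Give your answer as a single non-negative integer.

Answer: 7

Derivation:
After 'push -9': stack = [-9] (depth 1)
After 'push 17': stack = [-9, 17] (depth 2)
After 'swap': stack = [17, -9] (depth 2)
After 'mul': stack = [-153] (depth 1)
After 'push -3': stack = [-153, -3] (depth 2)
After 'mul': stack = [459] (depth 1)
After 'dup': stack = [459, 459] (depth 2)
After 'neg': stack = [459, -459] (depth 2)
After 'dup': stack = [459, -459, -459] (depth 3)
After 'mod': stack = [459, 0] (depth 2)
After 'push 11': stack = [459, 0, 11] (depth 3)
After 'push 1': stack = [459, 0, 11, 1] (depth 4)
After 'push 11': stack = [459, 0, 11, 1, 11] (depth 5)
After 'pick 0': stack = [459, 0, 11, 1, 11, 11] (depth 6)
After 'push 13': stack = [459, 0, 11, 1, 11, 11, 13] (depth 7)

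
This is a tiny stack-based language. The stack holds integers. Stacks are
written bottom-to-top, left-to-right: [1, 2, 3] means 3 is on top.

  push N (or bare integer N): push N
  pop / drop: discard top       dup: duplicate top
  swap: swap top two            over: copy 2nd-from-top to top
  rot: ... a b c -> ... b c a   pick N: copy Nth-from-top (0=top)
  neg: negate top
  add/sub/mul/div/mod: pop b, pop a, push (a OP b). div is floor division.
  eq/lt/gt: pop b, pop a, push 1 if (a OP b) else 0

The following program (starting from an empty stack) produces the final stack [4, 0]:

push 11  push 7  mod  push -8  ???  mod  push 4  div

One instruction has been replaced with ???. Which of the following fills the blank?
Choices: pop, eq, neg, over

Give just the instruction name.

Stack before ???: [4, -8]
Stack after ???:  [4, -8, 4]
Checking each choice:
  pop: stack underflow (need 2, have 1)
  eq: stack underflow (need 2, have 1)
  neg: produces [1]
  over: MATCH


Answer: over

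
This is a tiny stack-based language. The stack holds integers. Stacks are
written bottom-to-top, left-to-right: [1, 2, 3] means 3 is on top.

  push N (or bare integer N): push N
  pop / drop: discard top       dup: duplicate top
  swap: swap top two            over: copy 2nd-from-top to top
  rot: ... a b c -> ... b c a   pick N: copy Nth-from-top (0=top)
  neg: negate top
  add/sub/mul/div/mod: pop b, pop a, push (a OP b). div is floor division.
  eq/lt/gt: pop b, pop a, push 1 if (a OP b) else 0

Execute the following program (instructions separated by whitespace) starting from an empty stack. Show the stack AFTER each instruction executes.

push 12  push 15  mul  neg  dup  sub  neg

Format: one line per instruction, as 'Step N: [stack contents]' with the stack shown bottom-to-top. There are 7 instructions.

Step 1: [12]
Step 2: [12, 15]
Step 3: [180]
Step 4: [-180]
Step 5: [-180, -180]
Step 6: [0]
Step 7: [0]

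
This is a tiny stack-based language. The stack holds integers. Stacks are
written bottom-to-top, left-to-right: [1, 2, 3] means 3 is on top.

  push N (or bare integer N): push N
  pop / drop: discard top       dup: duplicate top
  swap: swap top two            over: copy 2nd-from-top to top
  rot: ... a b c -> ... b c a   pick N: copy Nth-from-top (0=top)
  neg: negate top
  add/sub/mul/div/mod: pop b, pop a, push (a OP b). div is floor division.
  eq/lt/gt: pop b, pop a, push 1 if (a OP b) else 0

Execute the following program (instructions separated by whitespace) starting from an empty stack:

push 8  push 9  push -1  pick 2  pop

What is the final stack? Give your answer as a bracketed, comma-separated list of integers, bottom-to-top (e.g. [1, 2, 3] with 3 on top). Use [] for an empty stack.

After 'push 8': [8]
After 'push 9': [8, 9]
After 'push -1': [8, 9, -1]
After 'pick 2': [8, 9, -1, 8]
After 'pop': [8, 9, -1]

Answer: [8, 9, -1]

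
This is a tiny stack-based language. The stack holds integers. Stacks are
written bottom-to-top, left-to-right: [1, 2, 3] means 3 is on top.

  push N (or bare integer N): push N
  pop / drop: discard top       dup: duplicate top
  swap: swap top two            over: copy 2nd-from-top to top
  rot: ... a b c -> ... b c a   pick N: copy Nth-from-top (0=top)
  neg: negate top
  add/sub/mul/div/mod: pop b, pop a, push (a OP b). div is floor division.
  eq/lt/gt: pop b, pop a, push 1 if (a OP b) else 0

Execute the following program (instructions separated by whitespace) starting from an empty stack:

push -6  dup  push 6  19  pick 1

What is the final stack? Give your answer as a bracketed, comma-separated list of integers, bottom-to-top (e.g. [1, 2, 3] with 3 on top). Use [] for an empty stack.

Answer: [-6, -6, 6, 19, 6]

Derivation:
After 'push -6': [-6]
After 'dup': [-6, -6]
After 'push 6': [-6, -6, 6]
After 'push 19': [-6, -6, 6, 19]
After 'pick 1': [-6, -6, 6, 19, 6]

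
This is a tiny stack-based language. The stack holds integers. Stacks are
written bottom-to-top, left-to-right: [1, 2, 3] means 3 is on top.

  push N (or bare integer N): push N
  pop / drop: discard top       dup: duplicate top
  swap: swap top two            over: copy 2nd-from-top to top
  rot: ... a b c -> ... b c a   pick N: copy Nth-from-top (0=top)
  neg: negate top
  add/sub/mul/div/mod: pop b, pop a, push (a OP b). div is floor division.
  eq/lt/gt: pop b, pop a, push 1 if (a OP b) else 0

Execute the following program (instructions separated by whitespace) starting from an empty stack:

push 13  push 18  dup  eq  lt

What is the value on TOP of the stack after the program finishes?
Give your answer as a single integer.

After 'push 13': [13]
After 'push 18': [13, 18]
After 'dup': [13, 18, 18]
After 'eq': [13, 1]
After 'lt': [0]

Answer: 0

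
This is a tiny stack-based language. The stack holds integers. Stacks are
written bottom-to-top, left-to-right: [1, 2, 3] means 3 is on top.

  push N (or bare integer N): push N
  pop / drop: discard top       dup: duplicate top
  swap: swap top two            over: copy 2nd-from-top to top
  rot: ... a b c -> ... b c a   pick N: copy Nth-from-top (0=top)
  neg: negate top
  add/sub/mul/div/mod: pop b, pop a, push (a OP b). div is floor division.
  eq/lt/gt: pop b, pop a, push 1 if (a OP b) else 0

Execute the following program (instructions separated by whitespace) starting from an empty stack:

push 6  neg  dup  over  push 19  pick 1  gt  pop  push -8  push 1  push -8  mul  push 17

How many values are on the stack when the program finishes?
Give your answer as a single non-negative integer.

After 'push 6': stack = [6] (depth 1)
After 'neg': stack = [-6] (depth 1)
After 'dup': stack = [-6, -6] (depth 2)
After 'over': stack = [-6, -6, -6] (depth 3)
After 'push 19': stack = [-6, -6, -6, 19] (depth 4)
After 'pick 1': stack = [-6, -6, -6, 19, -6] (depth 5)
After 'gt': stack = [-6, -6, -6, 1] (depth 4)
After 'pop': stack = [-6, -6, -6] (depth 3)
After 'push -8': stack = [-6, -6, -6, -8] (depth 4)
After 'push 1': stack = [-6, -6, -6, -8, 1] (depth 5)
After 'push -8': stack = [-6, -6, -6, -8, 1, -8] (depth 6)
After 'mul': stack = [-6, -6, -6, -8, -8] (depth 5)
After 'push 17': stack = [-6, -6, -6, -8, -8, 17] (depth 6)

Answer: 6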